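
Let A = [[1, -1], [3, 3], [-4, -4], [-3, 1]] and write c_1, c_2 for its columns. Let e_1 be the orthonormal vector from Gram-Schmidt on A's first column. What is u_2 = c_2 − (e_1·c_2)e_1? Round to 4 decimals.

c_1 = (1, 3, -4, -3); ‖c_1‖ = 5.9161, so e_1 = (0.1690, 0.5071, -0.6761, -0.5071).
e_1·c_2 = 0.1690·(-1) + 0.5071·3 + (-0.6761)·(-4) + (-0.5071)·1 = 3.5496.
u_2 = c_2 − 3.5496·e_1 = (-1.6000, 1.2000, -1.6000, 2.8000).

u_2 = (-1.6000, 1.2000, -1.6000, 2.8000)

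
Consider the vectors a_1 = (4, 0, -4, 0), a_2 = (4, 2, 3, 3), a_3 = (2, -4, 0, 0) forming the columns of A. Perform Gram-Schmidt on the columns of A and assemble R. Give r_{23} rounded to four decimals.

a_1 = (4, 0, -4, 0); ‖a_1‖ = 5.6569, so q_1 = (0.7071, 0.0000, -0.7071, 0.0000).
q_1·a_2 = 0.7071·4 + 0.0000·2 + (-0.7071)·3 + 0.0000·3 = 0.7071.
u_2 = a_2 − 0.7071·q_1 = (3.5000, 2.0000, 3.5000, 3.0000).
‖u_2‖ = 6.1237, so q_2 = (0.5715, 0.3266, 0.5715, 0.4899).
r_{23} = q_2·a_3 = -0.1633.

r_{23} = -0.1633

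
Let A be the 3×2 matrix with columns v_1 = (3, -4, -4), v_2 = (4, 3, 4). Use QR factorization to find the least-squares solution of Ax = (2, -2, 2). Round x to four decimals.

x = (0.2849, 0.3551)

v_1 = (3, -4, -4); ‖v_1‖ = 6.4031, so q_1 = (0.4685, -0.6247, -0.6247).
q_1·v_2 = 0.4685·4 + (-0.6247)·3 + (-0.6247)·4 = -2.4988.
u_2 = v_2 + 2.4988·q_1 = (5.1707, 1.4390, 2.4390).
‖u_2‖ = 5.8954, so q_2 = (0.8771, 0.2441, 0.4137).
Qᵀb = (0.9370, 2.0934).
Back-substitute: x_2 = 2.0934/5.8954 = 0.3551.
x_1 = (0.9370 + 2.4988·0.3551)/6.4031 = 0.2849.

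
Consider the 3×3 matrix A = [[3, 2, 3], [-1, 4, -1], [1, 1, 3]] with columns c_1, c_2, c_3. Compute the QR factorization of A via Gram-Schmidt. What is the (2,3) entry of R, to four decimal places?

r_{23} = 0.3238

c_1 = (3, -1, 1); ‖c_1‖ = 3.3166, so q_1 = (0.9045, -0.3015, 0.3015).
q_1·c_2 = 0.9045·2 + (-0.3015)·4 + 0.3015·1 = 0.9045.
u_2 = c_2 − 0.9045·q_1 = (1.1818, 4.2727, 0.7273).
‖u_2‖ = 4.4924, so q_2 = (0.2631, 0.9511, 0.1619).
r_{23} = q_2·c_3 = 0.3238.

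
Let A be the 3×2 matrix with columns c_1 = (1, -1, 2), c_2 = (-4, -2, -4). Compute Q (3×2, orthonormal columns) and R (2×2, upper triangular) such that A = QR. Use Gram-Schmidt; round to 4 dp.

c_1 = (1, -1, 2); ‖c_1‖ = 2.4495, so q_1 = (0.4082, -0.4082, 0.8165).
q_1·c_2 = 0.4082·(-4) + (-0.4082)·(-2) + 0.8165·(-4) = -4.0825.
u_2 = c_2 + 4.0825·q_1 = (-2.3333, -3.6667, -0.6667).
‖u_2‖ = 4.3970, so q_2 = (-0.5307, -0.8339, -0.1516).

Q = [[0.4082, -0.5307], [-0.4082, -0.8339], [0.8165, -0.1516]], R = [[2.4495, -4.0825], [0.0000, 4.3970]]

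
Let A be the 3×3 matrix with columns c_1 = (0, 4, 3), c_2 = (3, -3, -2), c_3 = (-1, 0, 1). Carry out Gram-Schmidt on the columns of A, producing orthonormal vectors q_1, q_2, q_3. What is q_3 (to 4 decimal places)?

q_1 = c_1/‖c_1‖ = (0, 4, 3)/5.0000 = (0.0000, 0.8000, 0.6000).
r_{12} = q_1·c_2 = -3.6000.
u_2 = c_2 + 3.6000·q_1 = (3.0000, -0.1200, 0.1600).
‖u_2‖ = 3.0067, so q_2 = (0.9978, -0.0399, 0.0532).
r_{13} = q_1·c_3 = 0.6000; r_{23} = q_2·c_3 = -0.9446.
u_3 = c_3 − 0.6000·q_1 + 0.9446·q_2 = (-0.0575, -0.5177, 0.6903).
‖u_3‖ = 0.8647, so q_3 = (-0.0665, -0.5987, 0.7982).

q_3 = (-0.0665, -0.5987, 0.7982)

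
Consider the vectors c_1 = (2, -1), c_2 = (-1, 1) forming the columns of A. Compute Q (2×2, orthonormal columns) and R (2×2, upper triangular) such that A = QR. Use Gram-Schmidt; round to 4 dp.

Q = [[0.8944, 0.4472], [-0.4472, 0.8944]], R = [[2.2361, -1.3416], [0.0000, 0.4472]]

e_1 = c_1/‖c_1‖ = (2, -1)/2.2361 = (0.8944, -0.4472).
r_{12} = e_1·c_2 = -1.3416.
u_2 = c_2 + 1.3416·e_1 = (0.2000, 0.4000).
‖u_2‖ = 0.4472, so e_2 = (0.4472, 0.8944).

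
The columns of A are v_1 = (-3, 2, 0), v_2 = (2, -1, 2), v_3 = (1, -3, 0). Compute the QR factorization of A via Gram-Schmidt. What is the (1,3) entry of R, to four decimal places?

r_{13} = -2.4962

v_1 = (-3, 2, 0); ‖v_1‖ = 3.6056, so q_1 = (-0.8321, 0.5547, 0.0000).
r_{13} = q_1·v_3 = -2.4962.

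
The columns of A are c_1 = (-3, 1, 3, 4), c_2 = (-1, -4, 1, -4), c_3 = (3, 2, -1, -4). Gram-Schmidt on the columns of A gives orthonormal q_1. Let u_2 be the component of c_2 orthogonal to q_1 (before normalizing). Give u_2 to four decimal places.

q_1 = c_1/‖c_1‖ = (-3, 1, 3, 4)/5.9161 = (-0.5071, 0.1690, 0.5071, 0.6761).
r_{12} = q_1·c_2 = -2.3664.
u_2 = c_2 + 2.3664·q_1 = (-2.2000, -3.6000, 2.2000, -2.4000).

u_2 = (-2.2000, -3.6000, 2.2000, -2.4000)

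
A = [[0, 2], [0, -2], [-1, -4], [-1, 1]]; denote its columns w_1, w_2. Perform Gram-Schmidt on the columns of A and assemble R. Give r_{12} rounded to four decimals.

r_{12} = 2.1213

w_1 = (0, 0, -1, -1); ‖w_1‖ = 1.4142, so q_1 = (0.0000, 0.0000, -0.7071, -0.7071).
r_{12} = q_1·w_2 = 2.1213.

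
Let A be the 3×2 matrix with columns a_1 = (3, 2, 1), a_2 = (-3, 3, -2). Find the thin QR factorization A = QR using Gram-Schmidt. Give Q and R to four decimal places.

Q = [[0.8018, -0.4289], [0.5345, 0.8261], [0.2673, -0.3654]], R = [[3.7417, -1.3363], [0.0000, 4.4960]]

a_1 = (3, 2, 1); ‖a_1‖ = 3.7417, so q_1 = (0.8018, 0.5345, 0.2673).
q_1·a_2 = 0.8018·(-3) + 0.5345·3 + 0.2673·(-2) = -1.3363.
u_2 = a_2 + 1.3363·q_1 = (-1.9286, 3.7143, -1.6429).
‖u_2‖ = 4.4960, so q_2 = (-0.4289, 0.8261, -0.3654).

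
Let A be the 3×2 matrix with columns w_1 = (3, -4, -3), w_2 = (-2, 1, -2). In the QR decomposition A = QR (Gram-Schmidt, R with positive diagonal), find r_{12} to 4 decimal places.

q_1 = w_1/‖w_1‖ = (3, -4, -3)/5.8310 = (0.5145, -0.6860, -0.5145).
r_{12} = q_1·w_2 = -0.6860.

r_{12} = -0.6860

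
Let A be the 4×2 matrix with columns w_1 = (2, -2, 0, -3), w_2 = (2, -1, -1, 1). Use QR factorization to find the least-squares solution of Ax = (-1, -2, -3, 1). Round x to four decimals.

w_1 = (2, -2, 0, -3); ‖w_1‖ = 4.1231, so q_1 = (0.4851, -0.4851, 0.0000, -0.7276).
q_1·w_2 = 0.4851·2 + (-0.4851)·(-1) + 0.0000·(-1) + (-0.7276)·1 = 0.7276.
u_2 = w_2 − 0.7276·q_1 = (1.6471, -0.6471, -1.0000, 1.5294).
‖u_2‖ = 2.5437, so q_2 = (0.6475, -0.2544, -0.3931, 0.6012).
Qᵀb = (-0.2425, 1.6419).
Back-substitute: x_2 = 1.6419/2.5437 = 0.6455.
x_1 = (-0.2425 − 0.7276·0.6455)/4.1231 = -0.1727.

x = (-0.1727, 0.6455)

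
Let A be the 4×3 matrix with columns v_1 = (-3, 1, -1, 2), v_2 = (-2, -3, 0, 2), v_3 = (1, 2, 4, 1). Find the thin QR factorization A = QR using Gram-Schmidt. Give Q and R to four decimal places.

Q = [[-0.7746, -0.1619, 0.0447], [0.2582, -0.9355, 0.2331], [-0.2582, 0.1259, 0.8878], [0.5164, 0.2878, 0.3943]], R = [[3.8730, 1.8074, -0.7746], [0.0000, 3.7059, -1.2413], [0.0000, 0.0000, 4.4564]]

v_1 = (-3, 1, -1, 2); ‖v_1‖ = 3.8730, so e_1 = (-0.7746, 0.2582, -0.2582, 0.5164).
e_1·v_2 = (-0.7746)·(-2) + 0.2582·(-3) + (-0.2582)·0 + 0.5164·2 = 1.8074.
u_2 = v_2 − 1.8074·e_1 = (-0.6000, -3.4667, 0.4667, 1.0667).
‖u_2‖ = 3.7059, so e_2 = (-0.1619, -0.9355, 0.1259, 0.2878).
e_1·v_3 = (-0.7746)·1 + 0.2582·2 + (-0.2582)·4 + 0.5164·1 = -0.7746; e_2·v_3 = (-0.1619)·1 + (-0.9355)·2 + 0.1259·4 + 0.2878·1 = -1.2413.
u_3 = v_3 + 0.7746·e_1 + 1.2413·e_2 = (0.1990, 1.0388, 3.9563, 1.7573).
‖u_3‖ = 4.4564, so e_3 = (0.0447, 0.2331, 0.8878, 0.3943).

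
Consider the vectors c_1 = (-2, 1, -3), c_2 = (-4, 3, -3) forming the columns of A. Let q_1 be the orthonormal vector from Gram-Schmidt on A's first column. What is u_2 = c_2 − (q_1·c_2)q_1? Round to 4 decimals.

u_2 = (-1.1429, 1.5714, 1.2857)

c_1 = (-2, 1, -3); ‖c_1‖ = 3.7417, so q_1 = (-0.5345, 0.2673, -0.8018).
q_1·c_2 = (-0.5345)·(-4) + 0.2673·3 + (-0.8018)·(-3) = 5.3452.
u_2 = c_2 − 5.3452·q_1 = (-1.1429, 1.5714, 1.2857).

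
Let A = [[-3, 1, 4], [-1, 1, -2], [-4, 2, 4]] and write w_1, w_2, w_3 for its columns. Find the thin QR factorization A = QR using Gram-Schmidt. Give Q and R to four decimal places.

w_1 = (-3, -1, -4); ‖w_1‖ = 5.0990, so q_1 = (-0.5883, -0.1961, -0.7845).
q_1·w_2 = (-0.5883)·1 + (-0.1961)·1 + (-0.7845)·2 = -2.3534.
u_2 = w_2 + 2.3534·q_1 = (-0.3846, 0.5385, 0.1538).
‖u_2‖ = 0.6794, so q_2 = (-0.5661, 0.7926, 0.2265).
q_1·w_3 = (-0.5883)·4 + (-0.1961)·(-2) + (-0.7845)·4 = -5.0990; q_2·w_3 = (-0.5661)·4 + 0.7926·(-2) + 0.2265·4 = -2.9439.
u_3 = w_3 + 5.0990·q_1 + 2.9439·q_2 = (-0.6667, -0.6667, 0.6667).
‖u_3‖ = 1.1547, so q_3 = (-0.5774, -0.5774, 0.5774).

Q = [[-0.5883, -0.5661, -0.5774], [-0.1961, 0.7926, -0.5774], [-0.7845, 0.2265, 0.5774]], R = [[5.0990, -2.3534, -5.0990], [0.0000, 0.6794, -2.9439], [0.0000, 0.0000, 1.1547]]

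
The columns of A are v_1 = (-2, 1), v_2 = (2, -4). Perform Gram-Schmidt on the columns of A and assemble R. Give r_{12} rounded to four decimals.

r_{12} = -3.5777

e_1 = v_1/‖v_1‖ = (-2, 1)/2.2361 = (-0.8944, 0.4472).
r_{12} = e_1·v_2 = -3.5777.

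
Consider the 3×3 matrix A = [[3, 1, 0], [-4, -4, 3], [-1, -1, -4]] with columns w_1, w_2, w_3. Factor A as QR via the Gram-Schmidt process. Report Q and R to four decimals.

w_1 = (3, -4, -1); ‖w_1‖ = 5.0990, so q_1 = (0.5883, -0.7845, -0.1961).
q_1·w_2 = 0.5883·1 + (-0.7845)·(-4) + (-0.1961)·(-1) = 3.9223.
u_2 = w_2 − 3.9223·q_1 = (-1.3077, -0.9231, -0.2308).
‖u_2‖ = 1.6172, so q_2 = (-0.8086, -0.5708, -0.1427).
q_1·w_3 = 0.5883·0 + (-0.7845)·3 + (-0.1961)·(-4) = -1.5689; q_2·w_3 = (-0.8086)·0 + (-0.5708)·3 + (-0.1427)·(-4) = -1.1416.
u_3 = w_3 + 1.5689·q_1 + 1.1416·q_2 = (0.0000, 1.1176, -4.4706).
‖u_3‖ = 4.6082, so q_3 = (0.0000, 0.2425, -0.9701).

Q = [[0.5883, -0.8086, 0.0000], [-0.7845, -0.5708, 0.2425], [-0.1961, -0.1427, -0.9701]], R = [[5.0990, 3.9223, -1.5689], [0.0000, 1.6172, -1.1416], [0.0000, 0.0000, 4.6082]]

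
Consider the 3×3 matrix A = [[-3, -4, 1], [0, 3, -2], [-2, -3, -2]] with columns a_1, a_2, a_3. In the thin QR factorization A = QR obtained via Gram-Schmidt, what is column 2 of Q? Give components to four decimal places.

e_2 = (0.0511, 0.9958, -0.0766)

a_1 = (-3, 0, -2); ‖a_1‖ = 3.6056, so e_1 = (-0.8321, 0.0000, -0.5547).
e_1·a_2 = (-0.8321)·(-4) + 0.0000·3 + (-0.5547)·(-3) = 4.9923.
u_2 = a_2 − 4.9923·e_1 = (0.1538, 3.0000, -0.2308).
‖u_2‖ = 3.0128, so e_2 = (0.0511, 0.9958, -0.0766).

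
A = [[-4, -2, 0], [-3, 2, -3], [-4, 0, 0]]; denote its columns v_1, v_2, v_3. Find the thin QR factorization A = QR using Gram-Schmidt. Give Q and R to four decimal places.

e_1 = v_1/‖v_1‖ = (-4, -3, -4)/6.4031 = (-0.6247, -0.4685, -0.6247).
r_{12} = e_1·v_2 = 0.3123.
u_2 = v_2 − 0.3123·e_1 = (-1.8049, 2.1463, 0.1951).
‖u_2‖ = 2.8111, so e_2 = (-0.6420, 0.7635, 0.0694).
r_{13} = e_1·v_3 = 1.4056; r_{23} = e_2·v_3 = -2.2905.
u_3 = v_3 − 1.4056·e_1 + 2.2905·e_2 = (-0.5926, -0.5926, 1.0370).
‖u_3‖ = 1.3333, so e_3 = (-0.4444, -0.4444, 0.7778).

Q = [[-0.6247, -0.6420, -0.4444], [-0.4685, 0.7635, -0.4444], [-0.6247, 0.0694, 0.7778]], R = [[6.4031, 0.3123, 1.4056], [0.0000, 2.8111, -2.2905], [0.0000, 0.0000, 1.3333]]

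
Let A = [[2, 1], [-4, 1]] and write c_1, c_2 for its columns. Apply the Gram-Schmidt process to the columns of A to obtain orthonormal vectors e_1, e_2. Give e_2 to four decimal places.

e_2 = (0.8944, 0.4472)

e_1 = c_1/‖c_1‖ = (2, -4)/4.4721 = (0.4472, -0.8944).
r_{12} = e_1·c_2 = -0.4472.
u_2 = c_2 + 0.4472·e_1 = (1.2000, 0.6000).
‖u_2‖ = 1.3416, so e_2 = (0.8944, 0.4472).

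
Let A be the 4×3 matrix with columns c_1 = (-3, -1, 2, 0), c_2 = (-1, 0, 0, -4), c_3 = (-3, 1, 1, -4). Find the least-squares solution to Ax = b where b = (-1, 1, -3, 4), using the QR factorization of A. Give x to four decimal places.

x = (-0.5835, -1.8735, 0.9789)

e_1 = c_1/‖c_1‖ = (-3, -1, 2, 0)/3.7417 = (-0.8018, -0.2673, 0.5345, 0.0000).
r_{12} = e_1·c_2 = 0.8018.
u_2 = c_2 − 0.8018·e_1 = (-0.3571, 0.2143, -0.4286, -4.0000).
‖u_2‖ = 4.0444, so e_2 = (-0.0883, 0.0530, -0.1060, -0.9890).
r_{13} = e_1·c_3 = 2.6726; r_{23} = e_2·c_3 = 4.1680.
u_3 = c_3 − 2.6726·e_1 − 4.1680·e_2 = (-0.4891, 1.4934, 0.0131, 0.1223).
‖u_3‖ = 1.5763, so e_3 = (-0.3103, 0.9474, 0.0083, 0.0776).
Qᵀb = (-1.0690, -3.4969, 1.5431).
Back-substitute: x_3 = 1.5431/1.5763 = 0.9789.
x_2 = (-3.4969 − 4.1680·0.9789)/4.0444 = -1.8735.
x_1 = (-1.0690 − 0.8018·(-1.8735) − 2.6726·0.9789)/3.7417 = -0.5835.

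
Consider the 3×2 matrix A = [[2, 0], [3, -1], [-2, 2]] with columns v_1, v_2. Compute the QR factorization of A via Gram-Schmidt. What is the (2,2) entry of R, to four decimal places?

v_1 = (2, 3, -2); ‖v_1‖ = 4.1231, so e_1 = (0.4851, 0.7276, -0.4851).
e_1·v_2 = 0.4851·0 + 0.7276·(-1) + (-0.4851)·2 = -1.6977.
u_2 = v_2 + 1.6977·e_1 = (0.8235, 0.2353, 1.1765).
r_{22} = ‖u_2‖ = 1.4552.

r_{22} = 1.4552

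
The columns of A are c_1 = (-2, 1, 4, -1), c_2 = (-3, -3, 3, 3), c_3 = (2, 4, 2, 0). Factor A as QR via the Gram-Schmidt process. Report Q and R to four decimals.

Q = [[-0.4264, -0.3518, 0.4811], [0.2132, -0.6533, 0.4811], [0.8528, 0.1508, 0.2887], [-0.2132, 0.6533, 0.6736]], R = [[4.6904, 2.5584, 1.7056], [0.0000, 5.4272, -3.0151], [0.0000, 0.0000, 3.4641]]

c_1 = (-2, 1, 4, -1); ‖c_1‖ = 4.6904, so e_1 = (-0.4264, 0.2132, 0.8528, -0.2132).
e_1·c_2 = (-0.4264)·(-3) + 0.2132·(-3) + 0.8528·3 + (-0.2132)·3 = 2.5584.
u_2 = c_2 − 2.5584·e_1 = (-1.9091, -3.5455, 0.8182, 3.5455).
‖u_2‖ = 5.4272, so e_2 = (-0.3518, -0.6533, 0.1508, 0.6533).
e_1·c_3 = (-0.4264)·2 + 0.2132·4 + 0.8528·2 + (-0.2132)·0 = 1.7056; e_2·c_3 = (-0.3518)·2 + (-0.6533)·4 + 0.1508·2 + 0.6533·0 = -3.0151.
u_3 = c_3 − 1.7056·e_1 + 3.0151·e_2 = (1.6667, 1.6667, 1.0000, 2.3333).
‖u_3‖ = 3.4641, so e_3 = (0.4811, 0.4811, 0.2887, 0.6736).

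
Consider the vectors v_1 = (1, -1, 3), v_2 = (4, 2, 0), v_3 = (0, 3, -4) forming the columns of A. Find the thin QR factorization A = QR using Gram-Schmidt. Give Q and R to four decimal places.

v_1 = (1, -1, 3); ‖v_1‖ = 3.3166, so q_1 = (0.3015, -0.3015, 0.9045).
q_1·v_2 = 0.3015·4 + (-0.3015)·2 + 0.9045·0 = 0.6030.
u_2 = v_2 − 0.6030·q_1 = (3.8182, 2.1818, -0.5455).
‖u_2‖ = 4.4313, so q_2 = (0.8616, 0.4924, -0.1231).
q_1·v_3 = 0.3015·0 + (-0.3015)·3 + 0.9045·(-4) = -4.5227; q_2·v_3 = 0.8616·0 + 0.4924·3 + (-0.1231)·(-4) = 1.9695.
u_3 = v_3 + 4.5227·q_1 − 1.9695·q_2 = (-0.3333, 0.6667, 0.3333).
‖u_3‖ = 0.8165, so q_3 = (-0.4082, 0.8165, 0.4082).

Q = [[0.3015, 0.8616, -0.4082], [-0.3015, 0.4924, 0.8165], [0.9045, -0.1231, 0.4082]], R = [[3.3166, 0.6030, -4.5227], [0.0000, 4.4313, 1.9695], [0.0000, 0.0000, 0.8165]]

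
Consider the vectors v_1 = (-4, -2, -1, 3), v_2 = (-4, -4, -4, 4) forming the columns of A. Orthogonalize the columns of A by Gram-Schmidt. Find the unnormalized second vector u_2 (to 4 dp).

u_2 = (1.3333, -1.3333, -2.6667, 0.0000)

v_1 = (-4, -2, -1, 3); ‖v_1‖ = 5.4772, so q_1 = (-0.7303, -0.3651, -0.1826, 0.5477).
q_1·v_2 = (-0.7303)·(-4) + (-0.3651)·(-4) + (-0.1826)·(-4) + 0.5477·4 = 7.3030.
u_2 = v_2 − 7.3030·q_1 = (1.3333, -1.3333, -2.6667, 0.0000).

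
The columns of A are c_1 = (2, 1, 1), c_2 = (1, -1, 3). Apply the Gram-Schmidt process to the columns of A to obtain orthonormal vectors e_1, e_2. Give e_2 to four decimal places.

e_2 = (-0.1155, -0.5774, 0.8083)

c_1 = (2, 1, 1); ‖c_1‖ = 2.4495, so e_1 = (0.8165, 0.4082, 0.4082).
e_1·c_2 = 0.8165·1 + 0.4082·(-1) + 0.4082·3 = 1.6330.
u_2 = c_2 − 1.6330·e_1 = (-0.3333, -1.6667, 2.3333).
‖u_2‖ = 2.8868, so e_2 = (-0.1155, -0.5774, 0.8083).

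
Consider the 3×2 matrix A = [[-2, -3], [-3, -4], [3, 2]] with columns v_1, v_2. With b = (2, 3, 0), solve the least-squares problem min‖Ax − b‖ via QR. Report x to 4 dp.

x = (0.8871, -1.3548)

e_1 = v_1/‖v_1‖ = (-2, -3, 3)/4.6904 = (-0.4264, -0.6396, 0.6396).
r_{12} = e_1·v_2 = 5.1168.
u_2 = v_2 − 5.1168·e_1 = (-0.8182, -0.7273, -1.2727).
‖u_2‖ = 1.6787, so e_2 = (-0.4874, -0.4332, -0.7581).
Qᵀb = (-2.7716, -2.2744).
Back-substitute: x_2 = -2.2744/1.6787 = -1.3548.
x_1 = (-2.7716 − 5.1168·(-1.3548))/4.6904 = 0.8871.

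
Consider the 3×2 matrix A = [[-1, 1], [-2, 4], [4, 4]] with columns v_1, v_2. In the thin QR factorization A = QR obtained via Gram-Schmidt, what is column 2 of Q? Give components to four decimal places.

e_2 = (0.2408, 0.8427, 0.4815)

v_1 = (-1, -2, 4); ‖v_1‖ = 4.5826, so e_1 = (-0.2182, -0.4364, 0.8729).
e_1·v_2 = (-0.2182)·1 + (-0.4364)·4 + 0.8729·4 = 1.5275.
u_2 = v_2 − 1.5275·e_1 = (1.3333, 4.6667, 2.6667).
‖u_2‖ = 5.5377, so e_2 = (0.2408, 0.8427, 0.4815).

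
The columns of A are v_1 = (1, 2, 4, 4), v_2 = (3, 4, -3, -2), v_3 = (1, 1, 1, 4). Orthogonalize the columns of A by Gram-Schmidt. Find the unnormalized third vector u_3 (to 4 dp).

v_1 = (1, 2, 4, 4); ‖v_1‖ = 6.0828, so e_1 = (0.1644, 0.3288, 0.6576, 0.6576).
e_1·v_2 = 0.1644·3 + 0.3288·4 + 0.6576·(-3) + 0.6576·(-2) = -1.4796.
u_2 = v_2 + 1.4796·e_1 = (3.2432, 4.4865, -2.0270, -1.0270).
‖u_2‖ = 5.9842, so e_2 = (0.5420, 0.7497, -0.3387, -0.1716).
e_1·v_3 = 0.1644·1 + 0.3288·1 + 0.6576·1 + 0.6576·4 = 3.7812; e_2·v_3 = 0.5420·1 + 0.7497·1 + (-0.3387)·1 + (-0.1716)·4 = 0.2665.
u_3 = v_3 − 3.7812·e_1 − 0.2665·e_2 = (0.2340, -0.4430, -1.3962, 1.5592).

u_3 = (0.2340, -0.4430, -1.3962, 1.5592)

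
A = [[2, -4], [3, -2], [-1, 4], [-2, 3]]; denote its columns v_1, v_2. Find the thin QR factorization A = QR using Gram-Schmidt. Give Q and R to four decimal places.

Q = [[0.4714, -0.3698], [0.7071, 0.5547], [-0.2357, 0.7396], [-0.4714, 0.0925]], R = [[4.2426, -5.6569], [0.0000, 3.6056]]

v_1 = (2, 3, -1, -2); ‖v_1‖ = 4.2426, so q_1 = (0.4714, 0.7071, -0.2357, -0.4714).
q_1·v_2 = 0.4714·(-4) + 0.7071·(-2) + (-0.2357)·4 + (-0.4714)·3 = -5.6569.
u_2 = v_2 + 5.6569·q_1 = (-1.3333, 2.0000, 2.6667, 0.3333).
‖u_2‖ = 3.6056, so q_2 = (-0.3698, 0.5547, 0.7396, 0.0925).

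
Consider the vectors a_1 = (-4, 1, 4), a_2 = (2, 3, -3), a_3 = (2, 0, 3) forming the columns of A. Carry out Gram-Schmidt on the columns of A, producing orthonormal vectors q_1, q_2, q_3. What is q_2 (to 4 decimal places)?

a_1 = (-4, 1, 4); ‖a_1‖ = 5.7446, so q_1 = (-0.6963, 0.1741, 0.6963).
q_1·a_2 = (-0.6963)·2 + 0.1741·3 + 0.6963·(-3) = -2.9593.
u_2 = a_2 + 2.9593·q_1 = (-0.0606, 3.5152, -0.9394).
‖u_2‖ = 3.6390, so q_2 = (-0.0167, 0.9660, -0.2581).

q_2 = (-0.0167, 0.9660, -0.2581)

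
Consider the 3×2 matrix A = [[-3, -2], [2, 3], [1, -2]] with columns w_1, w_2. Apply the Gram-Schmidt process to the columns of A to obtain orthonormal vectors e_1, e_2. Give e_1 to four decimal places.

w_1 = (-3, 2, 1); ‖w_1‖ = 3.7417, so e_1 = (-0.8018, 0.5345, 0.2673).

e_1 = (-0.8018, 0.5345, 0.2673)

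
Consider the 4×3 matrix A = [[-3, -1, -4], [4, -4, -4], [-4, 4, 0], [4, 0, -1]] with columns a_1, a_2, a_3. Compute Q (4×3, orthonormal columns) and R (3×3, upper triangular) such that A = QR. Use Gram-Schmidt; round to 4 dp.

Q = [[-0.3974, -0.5914, -0.5226], [0.5298, -0.4600, -0.4065], [-0.5298, 0.4600, -0.5371], [0.5298, 0.4764, -0.5226]], R = [[7.5498, -3.8411, -1.0596], [0.0000, 4.2715, 3.7293], [0.0000, 0.0000, 4.2390]]

a_1 = (-3, 4, -4, 4); ‖a_1‖ = 7.5498, so q_1 = (-0.3974, 0.5298, -0.5298, 0.5298).
q_1·a_2 = (-0.3974)·(-1) + 0.5298·(-4) + (-0.5298)·4 + 0.5298·0 = -3.8411.
u_2 = a_2 + 3.8411·q_1 = (-2.5263, -1.9649, 1.9649, 2.0351).
‖u_2‖ = 4.2715, so q_2 = (-0.5914, -0.4600, 0.4600, 0.4764).
q_1·a_3 = (-0.3974)·(-4) + 0.5298·(-4) + (-0.5298)·0 + 0.5298·(-1) = -1.0596; q_2·a_3 = (-0.5914)·(-4) + (-0.4600)·(-4) + 0.4600·0 + 0.4764·(-1) = 3.7293.
u_3 = a_3 + 1.0596·q_1 − 3.7293·q_2 = (-2.2154, -1.7231, -2.2769, -2.2154).
‖u_3‖ = 4.2390, so q_3 = (-0.5226, -0.4065, -0.5371, -0.5226).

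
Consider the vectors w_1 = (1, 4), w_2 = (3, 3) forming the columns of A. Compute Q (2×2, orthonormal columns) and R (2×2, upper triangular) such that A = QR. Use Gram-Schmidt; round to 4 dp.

Q = [[0.2425, 0.9701], [0.9701, -0.2425]], R = [[4.1231, 3.6380], [0.0000, 2.1828]]

w_1 = (1, 4); ‖w_1‖ = 4.1231, so e_1 = (0.2425, 0.9701).
e_1·w_2 = 0.2425·3 + 0.9701·3 = 3.6380.
u_2 = w_2 − 3.6380·e_1 = (2.1176, -0.5294).
‖u_2‖ = 2.1828, so e_2 = (0.9701, -0.2425).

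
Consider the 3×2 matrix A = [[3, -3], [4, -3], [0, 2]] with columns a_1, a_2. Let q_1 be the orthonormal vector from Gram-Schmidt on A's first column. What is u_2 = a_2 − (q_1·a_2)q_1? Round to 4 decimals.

u_2 = (-0.4800, 0.3600, 2.0000)

q_1 = a_1/‖a_1‖ = (3, 4, 0)/5.0000 = (0.6000, 0.8000, 0.0000).
r_{12} = q_1·a_2 = -4.2000.
u_2 = a_2 + 4.2000·q_1 = (-0.4800, 0.3600, 2.0000).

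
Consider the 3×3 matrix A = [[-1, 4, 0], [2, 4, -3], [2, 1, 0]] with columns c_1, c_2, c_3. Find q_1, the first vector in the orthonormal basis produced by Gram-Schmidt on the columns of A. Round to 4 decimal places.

q_1 = (-0.3333, 0.6667, 0.6667)

c_1 = (-1, 2, 2); ‖c_1‖ = 3.0000, so q_1 = (-0.3333, 0.6667, 0.6667).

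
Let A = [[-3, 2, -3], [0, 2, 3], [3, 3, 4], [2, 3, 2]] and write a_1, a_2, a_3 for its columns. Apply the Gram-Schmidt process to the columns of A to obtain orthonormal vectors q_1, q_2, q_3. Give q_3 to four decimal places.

q_3 = (-0.2725, 0.8779, -0.0101, -0.3936)

a_1 = (-3, 0, 3, 2); ‖a_1‖ = 4.6904, so q_1 = (-0.6396, 0.0000, 0.6396, 0.4264).
q_1·a_2 = (-0.6396)·2 + 0.0000·2 + 0.6396·3 + 0.4264·3 = 1.9188.
u_2 = a_2 − 1.9188·q_1 = (3.2273, 2.0000, 1.7727, 2.1818).
‖u_2‖ = 4.7242, so q_2 = (0.6831, 0.4234, 0.3752, 0.4618).
q_1·a_3 = (-0.6396)·(-3) + 0.0000·3 + 0.6396·4 + 0.4264·2 = 5.3300; q_2·a_3 = 0.6831·(-3) + 0.4234·3 + 0.3752·4 + 0.4618·2 = 1.6453.
u_3 = a_3 − 5.3300·q_1 − 1.6453·q_2 = (-0.7149, 2.3035, -0.0265, -1.0326).
‖u_3‖ = 2.6237, so q_3 = (-0.2725, 0.8779, -0.0101, -0.3936).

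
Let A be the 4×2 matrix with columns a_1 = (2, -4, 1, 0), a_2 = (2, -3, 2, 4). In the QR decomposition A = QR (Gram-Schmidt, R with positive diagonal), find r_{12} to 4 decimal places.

r_{12} = 3.9279

a_1 = (2, -4, 1, 0); ‖a_1‖ = 4.5826, so q_1 = (0.4364, -0.8729, 0.2182, 0.0000).
r_{12} = q_1·a_2 = 3.9279.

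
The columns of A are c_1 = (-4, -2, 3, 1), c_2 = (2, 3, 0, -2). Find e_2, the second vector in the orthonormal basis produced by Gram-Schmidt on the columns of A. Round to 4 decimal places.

e_1 = c_1/‖c_1‖ = (-4, -2, 3, 1)/5.4772 = (-0.7303, -0.3651, 0.5477, 0.1826).
r_{12} = e_1·c_2 = -2.9212.
u_2 = c_2 + 2.9212·e_1 = (-0.1333, 1.9333, 1.6000, -1.4667).
‖u_2‖ = 2.9098, so e_2 = (-0.0458, 0.6644, 0.5499, -0.5041).

e_2 = (-0.0458, 0.6644, 0.5499, -0.5041)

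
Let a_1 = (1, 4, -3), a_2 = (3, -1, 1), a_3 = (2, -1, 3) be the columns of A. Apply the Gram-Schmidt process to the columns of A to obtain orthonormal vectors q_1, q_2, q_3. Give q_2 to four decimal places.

q_2 = (0.9787, -0.1194, 0.1671)

a_1 = (1, 4, -3); ‖a_1‖ = 5.0990, so q_1 = (0.1961, 0.7845, -0.5883).
q_1·a_2 = 0.1961·3 + 0.7845·(-1) + (-0.5883)·1 = -0.7845.
u_2 = a_2 + 0.7845·q_1 = (3.1538, -0.3846, 0.5385).
‖u_2‖ = 3.2225, so q_2 = (0.9787, -0.1194, 0.1671).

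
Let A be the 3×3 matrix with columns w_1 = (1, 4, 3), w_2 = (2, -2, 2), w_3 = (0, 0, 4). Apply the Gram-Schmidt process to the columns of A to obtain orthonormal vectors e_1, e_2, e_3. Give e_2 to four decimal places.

e_2 = (0.5774, -0.5774, 0.5774)

e_1 = w_1/‖w_1‖ = (1, 4, 3)/5.0990 = (0.1961, 0.7845, 0.5883).
r_{12} = e_1·w_2 = 0.0000.
u_2 = w_2 + 0.0000·e_1 = (2.0000, -2.0000, 2.0000).
‖u_2‖ = 3.4641, so e_2 = (0.5774, -0.5774, 0.5774).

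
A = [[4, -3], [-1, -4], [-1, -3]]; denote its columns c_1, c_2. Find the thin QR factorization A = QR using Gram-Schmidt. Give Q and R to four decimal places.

Q = [[0.9428, -0.3308], [-0.2357, -0.7491], [-0.2357, -0.5740]], R = [[4.2426, -1.1785], [0.0000, 5.7106]]

c_1 = (4, -1, -1); ‖c_1‖ = 4.2426, so e_1 = (0.9428, -0.2357, -0.2357).
e_1·c_2 = 0.9428·(-3) + (-0.2357)·(-4) + (-0.2357)·(-3) = -1.1785.
u_2 = c_2 + 1.1785·e_1 = (-1.8889, -4.2778, -3.2778).
‖u_2‖ = 5.7106, so e_2 = (-0.3308, -0.7491, -0.5740).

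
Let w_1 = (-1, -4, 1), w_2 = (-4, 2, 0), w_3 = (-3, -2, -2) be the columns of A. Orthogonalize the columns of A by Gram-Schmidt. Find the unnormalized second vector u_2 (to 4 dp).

u_2 = (-4.2222, 1.1111, 0.2222)

e_1 = w_1/‖w_1‖ = (-1, -4, 1)/4.2426 = (-0.2357, -0.9428, 0.2357).
r_{12} = e_1·w_2 = -0.9428.
u_2 = w_2 + 0.9428·e_1 = (-4.2222, 1.1111, 0.2222).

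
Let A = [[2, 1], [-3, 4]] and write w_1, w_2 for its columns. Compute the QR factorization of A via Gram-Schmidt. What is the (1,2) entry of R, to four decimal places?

w_1 = (2, -3); ‖w_1‖ = 3.6056, so q_1 = (0.5547, -0.8321).
r_{12} = q_1·w_2 = -2.7735.

r_{12} = -2.7735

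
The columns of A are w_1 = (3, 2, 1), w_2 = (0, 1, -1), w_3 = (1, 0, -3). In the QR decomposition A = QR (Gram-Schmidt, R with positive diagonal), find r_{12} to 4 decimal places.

q_1 = w_1/‖w_1‖ = (3, 2, 1)/3.7417 = (0.8018, 0.5345, 0.2673).
r_{12} = q_1·w_2 = 0.2673.

r_{12} = 0.2673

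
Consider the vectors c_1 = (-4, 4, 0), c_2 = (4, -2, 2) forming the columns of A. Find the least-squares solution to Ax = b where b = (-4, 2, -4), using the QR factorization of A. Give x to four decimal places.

c_1 = (-4, 4, 0); ‖c_1‖ = 5.6569, so q_1 = (-0.7071, 0.7071, 0.0000).
q_1·c_2 = (-0.7071)·4 + 0.7071·(-2) + 0.0000·2 = -4.2426.
u_2 = c_2 + 4.2426·q_1 = (1.0000, 1.0000, 2.0000).
‖u_2‖ = 2.4495, so q_2 = (0.4082, 0.4082, 0.8165).
Qᵀb = (4.2426, -4.0825).
Back-substitute: x_2 = -4.0825/2.4495 = -1.6667.
x_1 = (4.2426 + 4.2426·(-1.6667))/5.6569 = -0.5000.

x = (-0.5000, -1.6667)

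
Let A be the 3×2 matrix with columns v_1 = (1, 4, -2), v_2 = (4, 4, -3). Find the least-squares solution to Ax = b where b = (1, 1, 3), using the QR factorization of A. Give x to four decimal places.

v_1 = (1, 4, -2); ‖v_1‖ = 4.5826, so e_1 = (0.2182, 0.8729, -0.4364).
e_1·v_2 = 0.2182·4 + 0.8729·4 + (-0.4364)·(-3) = 5.6737.
u_2 = v_2 − 5.6737·e_1 = (2.7619, -0.9524, -0.5238).
‖u_2‖ = 2.9681, so e_2 = (0.9305, -0.3209, -0.1765).
Qᵀb = (-0.2182, 0.0802).
Back-substitute: x_2 = 0.0802/2.9681 = 0.0270.
x_1 = (-0.2182 − 5.6737·0.0270)/4.5826 = -0.0811.

x = (-0.0811, 0.0270)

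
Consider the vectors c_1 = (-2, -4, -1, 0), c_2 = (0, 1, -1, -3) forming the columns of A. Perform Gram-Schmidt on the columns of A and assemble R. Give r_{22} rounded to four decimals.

c_1 = (-2, -4, -1, 0); ‖c_1‖ = 4.5826, so q_1 = (-0.4364, -0.8729, -0.2182, 0.0000).
q_1·c_2 = (-0.4364)·0 + (-0.8729)·1 + (-0.2182)·(-1) + 0.0000·(-3) = -0.6547.
u_2 = c_2 + 0.6547·q_1 = (-0.2857, 0.4286, -1.1429, -3.0000).
r_{22} = ‖u_2‖ = 3.2514.

r_{22} = 3.2514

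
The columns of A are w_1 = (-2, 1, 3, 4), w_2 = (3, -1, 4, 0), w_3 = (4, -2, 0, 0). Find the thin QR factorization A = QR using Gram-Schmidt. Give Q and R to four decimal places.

e_1 = w_1/‖w_1‖ = (-2, 1, 3, 4)/5.4772 = (-0.3651, 0.1826, 0.5477, 0.7303).
r_{12} = e_1·w_2 = 0.9129.
u_2 = w_2 − 0.9129·e_1 = (3.3333, -1.1667, 3.5000, -0.6667).
‖u_2‖ = 5.0166, so e_2 = (0.6645, -0.2326, 0.6977, -0.1329).
r_{13} = e_1·w_3 = -1.8257; r_{23} = e_2·w_3 = 3.1229.
u_3 = w_3 + 1.8257·e_1 − 3.1229·e_2 = (1.2583, -0.9404, -1.1788, 1.7483).
‖u_3‖ = 2.6294, so e_3 = (0.4785, -0.3576, -0.4483, 0.6649).

Q = [[-0.3651, 0.6645, 0.4785], [0.1826, -0.2326, -0.3576], [0.5477, 0.6977, -0.4483], [0.7303, -0.1329, 0.6649]], R = [[5.4772, 0.9129, -1.8257], [0.0000, 5.0166, 3.1229], [0.0000, 0.0000, 2.6294]]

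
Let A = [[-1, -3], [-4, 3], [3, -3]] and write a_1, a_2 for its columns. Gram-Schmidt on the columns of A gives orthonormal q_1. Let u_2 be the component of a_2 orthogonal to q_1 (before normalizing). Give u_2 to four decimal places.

u_2 = (-3.6923, 0.2308, -0.9231)

q_1 = a_1/‖a_1‖ = (-1, -4, 3)/5.0990 = (-0.1961, -0.7845, 0.5883).
r_{12} = q_1·a_2 = -3.5301.
u_2 = a_2 + 3.5301·q_1 = (-3.6923, 0.2308, -0.9231).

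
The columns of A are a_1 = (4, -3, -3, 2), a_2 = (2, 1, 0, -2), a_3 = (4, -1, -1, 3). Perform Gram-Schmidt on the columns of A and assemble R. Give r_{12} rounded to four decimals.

a_1 = (4, -3, -3, 2); ‖a_1‖ = 6.1644, so e_1 = (0.6489, -0.4867, -0.4867, 0.3244).
r_{12} = e_1·a_2 = 0.1622.

r_{12} = 0.1622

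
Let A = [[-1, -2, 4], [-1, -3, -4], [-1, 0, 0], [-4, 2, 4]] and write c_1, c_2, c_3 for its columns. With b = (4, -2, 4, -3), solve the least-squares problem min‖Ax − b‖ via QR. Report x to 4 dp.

x = (0.7933, -0.8424, 0.7250)

c_1 = (-1, -1, -1, -4); ‖c_1‖ = 4.3589, so e_1 = (-0.2294, -0.2294, -0.2294, -0.9177).
e_1·c_2 = (-0.2294)·(-2) + (-0.2294)·(-3) + (-0.2294)·0 + (-0.9177)·2 = -0.6882.
u_2 = c_2 + 0.6882·e_1 = (-2.1579, -3.1579, -0.1579, 1.3684).
‖u_2‖ = 4.0653, so e_2 = (-0.5308, -0.7768, -0.0388, 0.3366).
e_1·c_3 = (-0.2294)·4 + (-0.2294)·(-4) + (-0.2294)·0 + (-0.9177)·4 = -3.6707; e_2·c_3 = (-0.5308)·4 + (-0.7768)·(-4) + (-0.0388)·0 + 0.3366·4 = 2.3304.
u_3 = c_3 + 3.6707·e_1 − 2.3304·e_2 = (4.3949, -3.0318, -0.7516, -0.1529).
‖u_3‖ = 5.3940, so e_3 = (0.8148, -0.5621, -0.1393, -0.0283).
Qᵀb = (1.3765, -1.7349, 3.9109).
Back-substitute: x_3 = 3.9109/5.3940 = 0.7250.
x_2 = (-1.7349 − 2.3304·0.7250)/4.0653 = -0.8424.
x_1 = (1.3765 + 0.6882·(-0.8424) + 3.6707·0.7250)/4.3589 = 0.7933.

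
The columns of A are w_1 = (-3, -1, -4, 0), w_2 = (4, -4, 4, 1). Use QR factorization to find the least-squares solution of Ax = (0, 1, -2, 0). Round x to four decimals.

x = (0.0788, -0.2063)

q_1 = w_1/‖w_1‖ = (-3, -1, -4, 0)/5.0990 = (-0.5883, -0.1961, -0.7845, 0.0000).
r_{12} = q_1·w_2 = -4.7068.
u_2 = w_2 + 4.7068·q_1 = (1.2308, -4.9231, 0.3077, 1.0000).
‖u_2‖ = 5.1813, so q_2 = (0.2375, -0.9502, 0.0594, 0.1930).
Qᵀb = (1.3728, -1.0689).
Back-substitute: x_2 = -1.0689/5.1813 = -0.2063.
x_1 = (1.3728 + 4.7068·(-0.2063))/5.0990 = 0.0788.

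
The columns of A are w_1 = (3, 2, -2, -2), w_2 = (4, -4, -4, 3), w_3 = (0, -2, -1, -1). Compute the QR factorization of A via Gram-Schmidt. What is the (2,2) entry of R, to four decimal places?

w_1 = (3, 2, -2, -2); ‖w_1‖ = 4.5826, so e_1 = (0.6547, 0.4364, -0.4364, -0.4364).
e_1·w_2 = 0.6547·4 + 0.4364·(-4) + (-0.4364)·(-4) + (-0.4364)·3 = 1.3093.
u_2 = w_2 − 1.3093·e_1 = (3.1429, -4.5714, -3.4286, 3.5714).
r_{22} = ‖u_2‖ = 7.4354.

r_{22} = 7.4354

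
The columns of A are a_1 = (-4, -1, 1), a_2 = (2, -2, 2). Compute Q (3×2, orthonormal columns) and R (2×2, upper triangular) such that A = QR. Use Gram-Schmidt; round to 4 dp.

Q = [[-0.9428, 0.3333], [-0.2357, -0.6667], [0.2357, 0.6667]], R = [[4.2426, -0.9428], [0.0000, 3.3333]]

a_1 = (-4, -1, 1); ‖a_1‖ = 4.2426, so q_1 = (-0.9428, -0.2357, 0.2357).
q_1·a_2 = (-0.9428)·2 + (-0.2357)·(-2) + 0.2357·2 = -0.9428.
u_2 = a_2 + 0.9428·q_1 = (1.1111, -2.2222, 2.2222).
‖u_2‖ = 3.3333, so q_2 = (0.3333, -0.6667, 0.6667).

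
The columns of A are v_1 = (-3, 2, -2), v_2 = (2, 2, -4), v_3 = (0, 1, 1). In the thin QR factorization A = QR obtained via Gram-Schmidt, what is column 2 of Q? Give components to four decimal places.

q_2 = (0.6539, 0.2766, -0.7042)

v_1 = (-3, 2, -2); ‖v_1‖ = 4.1231, so q_1 = (-0.7276, 0.4851, -0.4851).
q_1·v_2 = (-0.7276)·2 + 0.4851·2 + (-0.4851)·(-4) = 1.4552.
u_2 = v_2 − 1.4552·q_1 = (3.0588, 1.2941, -3.2941).
‖u_2‖ = 4.6779, so q_2 = (0.6539, 0.2766, -0.7042).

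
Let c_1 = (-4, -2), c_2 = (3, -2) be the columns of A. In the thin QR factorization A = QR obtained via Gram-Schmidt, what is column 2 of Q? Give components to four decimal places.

c_1 = (-4, -2); ‖c_1‖ = 4.4721, so q_1 = (-0.8944, -0.4472).
q_1·c_2 = (-0.8944)·3 + (-0.4472)·(-2) = -1.7889.
u_2 = c_2 + 1.7889·q_1 = (1.4000, -2.8000).
‖u_2‖ = 3.1305, so q_2 = (0.4472, -0.8944).

q_2 = (0.4472, -0.8944)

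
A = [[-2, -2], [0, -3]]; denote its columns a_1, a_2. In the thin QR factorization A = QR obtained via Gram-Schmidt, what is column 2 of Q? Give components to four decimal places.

e_2 = (0.0000, -1.0000)

e_1 = a_1/‖a_1‖ = (-2, 0)/2.0000 = (-1.0000, 0.0000).
r_{12} = e_1·a_2 = 2.0000.
u_2 = a_2 − 2.0000·e_1 = (0.0000, -3.0000).
‖u_2‖ = 3.0000, so e_2 = (0.0000, -1.0000).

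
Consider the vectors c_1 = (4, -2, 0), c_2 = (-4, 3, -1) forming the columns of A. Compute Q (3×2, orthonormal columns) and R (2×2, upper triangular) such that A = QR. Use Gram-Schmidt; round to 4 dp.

Q = [[0.8944, 0.2981], [-0.4472, 0.5963], [0.0000, -0.7454]], R = [[4.4721, -4.9193], [0.0000, 1.3416]]

c_1 = (4, -2, 0); ‖c_1‖ = 4.4721, so q_1 = (0.8944, -0.4472, 0.0000).
q_1·c_2 = 0.8944·(-4) + (-0.4472)·3 + 0.0000·(-1) = -4.9193.
u_2 = c_2 + 4.9193·q_1 = (0.4000, 0.8000, -1.0000).
‖u_2‖ = 1.3416, so q_2 = (0.2981, 0.5963, -0.7454).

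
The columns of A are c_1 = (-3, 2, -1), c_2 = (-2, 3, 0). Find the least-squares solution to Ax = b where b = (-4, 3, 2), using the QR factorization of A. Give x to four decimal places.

x = (0.1053, 1.2105)

c_1 = (-3, 2, -1); ‖c_1‖ = 3.7417, so q_1 = (-0.8018, 0.5345, -0.2673).
q_1·c_2 = (-0.8018)·(-2) + 0.5345·3 + (-0.2673)·0 = 3.2071.
u_2 = c_2 − 3.2071·q_1 = (0.5714, 1.2857, 0.8571).
‖u_2‖ = 1.6475, so q_2 = (0.3468, 0.7804, 0.5203).
Qᵀb = (4.2762, 1.9944).
Back-substitute: x_2 = 1.9944/1.6475 = 1.2105.
x_1 = (4.2762 − 3.2071·1.2105)/3.7417 = 0.1053.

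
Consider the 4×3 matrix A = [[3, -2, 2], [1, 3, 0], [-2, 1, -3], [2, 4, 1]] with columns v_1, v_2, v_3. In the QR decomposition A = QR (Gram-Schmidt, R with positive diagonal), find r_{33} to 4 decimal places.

r_{33} = 1.4652

q_1 = v_1/‖v_1‖ = (3, 1, -2, 2)/4.2426 = (0.7071, 0.2357, -0.4714, 0.4714).
r_{12} = q_1·v_2 = 0.7071.
u_2 = v_2 − 0.7071·q_1 = (-2.5000, 2.8333, 1.3333, 3.6667).
‖u_2‖ = 5.4314, so q_2 = (-0.4603, 0.5217, 0.2455, 0.6751).
r_{13} = q_1·v_3 = 3.2998; r_{23} = q_2·v_3 = -0.9819.
u_3 = v_3 − 3.2998·q_1 + 0.9819·q_2 = (-0.7853, -0.2655, -1.2034, 0.1073).
r_{33} = ‖u_3‖ = 1.4652.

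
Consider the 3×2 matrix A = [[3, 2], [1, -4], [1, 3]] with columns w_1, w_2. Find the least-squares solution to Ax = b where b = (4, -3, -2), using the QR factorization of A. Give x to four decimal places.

w_1 = (3, 1, 1); ‖w_1‖ = 3.3166, so q_1 = (0.9045, 0.3015, 0.3015).
q_1·w_2 = 0.9045·2 + 0.3015·(-4) + 0.3015·3 = 1.5076.
u_2 = w_2 − 1.5076·q_1 = (0.6364, -4.4545, 2.5455).
‖u_2‖ = 5.1698, so q_2 = (0.1231, -0.8616, 0.4924).
Qᵀb = (2.1106, 2.0926).
Back-substitute: x_2 = 2.0926/5.1698 = 0.4048.
x_1 = (2.1106 − 1.5076·0.4048)/3.3166 = 0.4524.

x = (0.4524, 0.4048)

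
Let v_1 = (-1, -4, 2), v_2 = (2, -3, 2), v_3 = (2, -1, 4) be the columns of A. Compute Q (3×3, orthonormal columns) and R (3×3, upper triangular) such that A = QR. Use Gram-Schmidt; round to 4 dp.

v_1 = (-1, -4, 2); ‖v_1‖ = 4.5826, so q_1 = (-0.2182, -0.8729, 0.4364).
q_1·v_2 = (-0.2182)·2 + (-0.8729)·(-3) + 0.4364·2 = 3.0551.
u_2 = v_2 − 3.0551·q_1 = (2.6667, -0.3333, 0.6667).
‖u_2‖ = 2.7689, so q_2 = (0.9631, -0.1204, 0.2408).
q_1·v_3 = (-0.2182)·2 + (-0.8729)·(-1) + 0.4364·4 = 2.1822; q_2·v_3 = 0.9631·2 + (-0.1204)·(-1) + 0.2408·4 = 3.0096.
u_3 = v_3 − 2.1822·q_1 − 3.0096·q_2 = (-0.4224, 1.2671, 2.3230).
‖u_3‖ = 2.6796, so q_3 = (-0.1576, 0.4729, 0.8669).

Q = [[-0.2182, 0.9631, -0.1576], [-0.8729, -0.1204, 0.4729], [0.4364, 0.2408, 0.8669]], R = [[4.5826, 3.0551, 2.1822], [0.0000, 2.7689, 3.0096], [0.0000, 0.0000, 2.6796]]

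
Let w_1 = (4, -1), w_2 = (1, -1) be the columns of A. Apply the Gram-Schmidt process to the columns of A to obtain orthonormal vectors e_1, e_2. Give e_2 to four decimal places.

w_1 = (4, -1); ‖w_1‖ = 4.1231, so e_1 = (0.9701, -0.2425).
e_1·w_2 = 0.9701·1 + (-0.2425)·(-1) = 1.2127.
u_2 = w_2 − 1.2127·e_1 = (-0.1765, -0.7059).
‖u_2‖ = 0.7276, so e_2 = (-0.2425, -0.9701).

e_2 = (-0.2425, -0.9701)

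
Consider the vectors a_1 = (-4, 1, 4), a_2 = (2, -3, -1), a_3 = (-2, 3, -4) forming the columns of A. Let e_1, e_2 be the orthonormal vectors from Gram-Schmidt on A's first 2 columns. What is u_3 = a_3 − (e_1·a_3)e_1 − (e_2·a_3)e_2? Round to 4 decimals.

u_3 = (-2.3207, -0.8439, -2.1097)

a_1 = (-4, 1, 4); ‖a_1‖ = 5.7446, so e_1 = (-0.6963, 0.1741, 0.6963).
e_1·a_2 = (-0.6963)·2 + 0.1741·(-3) + 0.6963·(-1) = -2.6112.
u_2 = a_2 + 2.6112·e_1 = (0.1818, -2.5455, 0.8182).
‖u_2‖ = 2.6799, so e_2 = (0.0678, -0.9498, 0.3053).
e_1·a_3 = (-0.6963)·(-2) + 0.1741·3 + 0.6963·(-4) = -0.8704; e_2·a_3 = 0.0678·(-2) + (-0.9498)·3 + 0.3053·(-4) = -4.2064.
u_3 = a_3 + 0.8704·e_1 + 4.2064·e_2 = (-2.3207, -0.8439, -2.1097).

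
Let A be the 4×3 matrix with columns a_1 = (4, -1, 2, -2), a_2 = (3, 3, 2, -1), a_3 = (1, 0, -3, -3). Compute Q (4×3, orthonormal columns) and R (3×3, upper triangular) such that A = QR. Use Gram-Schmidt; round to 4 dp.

q_1 = a_1/‖a_1‖ = (4, -1, 2, -2)/5.0000 = (0.8000, -0.2000, 0.4000, -0.4000).
r_{12} = q_1·a_2 = 3.0000.
u_2 = a_2 − 3.0000·q_1 = (0.6000, 3.6000, 0.8000, 0.2000).
‖u_2‖ = 3.7417, so q_2 = (0.1604, 0.9621, 0.2138, 0.0535).
r_{13} = q_1·a_3 = 0.8000; r_{23} = q_2·a_3 = -0.6414.
u_3 = a_3 − 0.8000·q_1 + 0.6414·q_2 = (0.4629, 0.7771, -3.1829, -2.6457).
‖u_3‖ = 4.2366, so q_3 = (0.1093, 0.1834, -0.7513, -0.6245).

Q = [[0.8000, 0.1604, 0.1093], [-0.2000, 0.9621, 0.1834], [0.4000, 0.2138, -0.7513], [-0.4000, 0.0535, -0.6245]], R = [[5.0000, 3.0000, 0.8000], [0.0000, 3.7417, -0.6414], [0.0000, 0.0000, 4.2366]]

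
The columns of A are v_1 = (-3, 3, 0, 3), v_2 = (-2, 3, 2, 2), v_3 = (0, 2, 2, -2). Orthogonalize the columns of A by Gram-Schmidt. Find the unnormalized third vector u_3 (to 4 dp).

u_3 = (-0.4286, 1.1429, -0.5714, -1.5714)

e_1 = v_1/‖v_1‖ = (-3, 3, 0, 3)/5.1962 = (-0.5774, 0.5774, 0.0000, 0.5774).
r_{12} = e_1·v_2 = 4.0415.
u_2 = v_2 − 4.0415·e_1 = (0.3333, 0.6667, 2.0000, -0.3333).
‖u_2‖ = 2.1602, so e_2 = (0.1543, 0.3086, 0.9258, -0.1543).
r_{13} = e_1·v_3 = 0.0000; r_{23} = e_2·v_3 = 2.7775.
u_3 = v_3 + 0.0000·e_1 − 2.7775·e_2 = (-0.4286, 1.1429, -0.5714, -1.5714).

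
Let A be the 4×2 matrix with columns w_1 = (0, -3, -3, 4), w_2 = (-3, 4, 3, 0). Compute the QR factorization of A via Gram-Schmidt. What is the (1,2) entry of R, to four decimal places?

w_1 = (0, -3, -3, 4); ‖w_1‖ = 5.8310, so q_1 = (0.0000, -0.5145, -0.5145, 0.6860).
r_{12} = q_1·w_2 = -3.6015.

r_{12} = -3.6015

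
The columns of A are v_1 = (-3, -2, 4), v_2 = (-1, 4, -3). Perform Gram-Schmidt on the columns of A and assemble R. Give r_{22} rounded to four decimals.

v_1 = (-3, -2, 4); ‖v_1‖ = 5.3852, so q_1 = (-0.5571, -0.3714, 0.7428).
q_1·v_2 = (-0.5571)·(-1) + (-0.3714)·4 + 0.7428·(-3) = -3.1568.
u_2 = v_2 + 3.1568·q_1 = (-2.7586, 2.8276, -0.6552).
r_{22} = ‖u_2‖ = 4.0043.

r_{22} = 4.0043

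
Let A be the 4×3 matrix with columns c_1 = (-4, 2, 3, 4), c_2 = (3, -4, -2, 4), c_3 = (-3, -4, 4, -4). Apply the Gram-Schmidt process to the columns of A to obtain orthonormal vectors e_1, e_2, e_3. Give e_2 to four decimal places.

e_2 = (0.3228, -0.5436, -0.2039, 0.7475)

c_1 = (-4, 2, 3, 4); ‖c_1‖ = 6.7082, so e_1 = (-0.5963, 0.2981, 0.4472, 0.5963).
e_1·c_2 = (-0.5963)·3 + 0.2981·(-4) + 0.4472·(-2) + 0.5963·4 = -1.4907.
u_2 = c_2 + 1.4907·e_1 = (2.1111, -3.5556, -1.3333, 4.8889).
‖u_2‖ = 6.5405, so e_2 = (0.3228, -0.5436, -0.2039, 0.7475).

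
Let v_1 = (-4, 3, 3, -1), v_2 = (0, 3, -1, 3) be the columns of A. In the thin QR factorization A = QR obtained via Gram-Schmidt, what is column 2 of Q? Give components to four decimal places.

q_1 = v_1/‖v_1‖ = (-4, 3, 3, -1)/5.9161 = (-0.6761, 0.5071, 0.5071, -0.1690).
r_{12} = q_1·v_2 = 0.5071.
u_2 = v_2 − 0.5071·q_1 = (0.3429, 2.7429, -1.2571, 3.0857).
‖u_2‖ = 4.3293, so q_2 = (0.0792, 0.6336, -0.2904, 0.7128).

q_2 = (0.0792, 0.6336, -0.2904, 0.7128)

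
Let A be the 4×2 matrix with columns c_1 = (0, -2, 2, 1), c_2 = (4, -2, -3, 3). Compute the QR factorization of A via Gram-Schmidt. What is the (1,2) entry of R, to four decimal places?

r_{12} = 0.3333

e_1 = c_1/‖c_1‖ = (0, -2, 2, 1)/3.0000 = (0.0000, -0.6667, 0.6667, 0.3333).
r_{12} = e_1·c_2 = 0.3333.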